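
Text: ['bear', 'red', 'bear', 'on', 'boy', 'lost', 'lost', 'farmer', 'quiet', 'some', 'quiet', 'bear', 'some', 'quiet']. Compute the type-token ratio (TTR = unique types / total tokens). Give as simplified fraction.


Tokens: 14
Unique types: ('bear', 'boy', 'farmer', 'lost', 'on', 'quiet', 'red', 'some') = 8
TTR = 8/14
Simplify: divide both by 2 -> 4/7
TTR = 4/7

4/7


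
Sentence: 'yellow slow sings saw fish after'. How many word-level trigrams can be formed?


Word trigrams from [6] words:
  Trigram 1: (yellow slow sings)
  Trigram 2: (slow sings saw)
  Trigram 3: (sings saw fish)
  Trigram 4: (saw fish after)
Total word trigrams: 6 - 2 = 4

4


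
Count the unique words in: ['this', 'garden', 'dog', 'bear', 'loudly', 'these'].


Listing all tokens and tracking unique types:
  Token 1: 'this' -> NEW (unique so far: 1)
  Token 2: 'garden' -> NEW (unique so far: 2)
  Token 3: 'dog' -> NEW (unique so far: 3)
  Token 4: 'bear' -> NEW (unique so far: 4)
  Token 5: 'loudly' -> NEW (unique so far: 5)
  Token 6: 'these' -> NEW (unique so far: 6)
Unique types: ('bear', 'dog', 'garden', 'loudly', 'these', 'this')
Vocabulary size: 6

6


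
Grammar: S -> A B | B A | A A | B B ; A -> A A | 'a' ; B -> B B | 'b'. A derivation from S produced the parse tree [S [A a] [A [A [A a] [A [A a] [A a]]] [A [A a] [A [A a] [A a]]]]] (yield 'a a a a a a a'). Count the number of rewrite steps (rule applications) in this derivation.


Every bracketed nonterminal node [X ...] in the tree is produced by exactly one rule application.
Reading the tree off as a leftmost derivation:
  Step 1: S  =>  A A   (applied S -> A A)
  Step 2: A A  =>  a A   (applied A -> a)
  Step 3: a A  =>  a A A   (applied A -> A A)
  Step 4: a A A  =>  a A A A   (applied A -> A A)
  Step 5: a A A A  =>  a a A A   (applied A -> a)
  Step 6: a a A A  =>  a a A A A   (applied A -> A A)
  Step 7: a a A A A  =>  a a a A A   (applied A -> a)
  Step 8: a a a A A  =>  a a a a A   (applied A -> a)
  Step 9: a a a a A  =>  a a a a A A   (applied A -> A A)
  Step 10: a a a a A A  =>  a a a a a A   (applied A -> a)
  Step 11: a a a a a A  =>  a a a a a A A   (applied A -> A A)
  Step 12: a a a a a A A  =>  a a a a a a A   (applied A -> a)
  Step 13: a a a a a a A  =>  a a a a a a a   (applied A -> a)
Final yield: a a a a a a a
Total rewrite steps: 13

13


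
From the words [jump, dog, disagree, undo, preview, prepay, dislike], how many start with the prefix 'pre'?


Checking each word for prefix 'pre':
  'jump' -> no (count: 0)
  'dog' -> no (count: 0)
  'disagree' -> no (count: 0)
  'undo' -> no (count: 0)
  'preview' -> YES, starts with 'pre' (count: 1)
  'prepay' -> YES, starts with 'pre' (count: 2)
  'dislike' -> no (count: 2)
Total with prefix 'pre': 2

2


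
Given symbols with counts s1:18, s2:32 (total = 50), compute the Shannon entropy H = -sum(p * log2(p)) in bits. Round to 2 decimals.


Computing entropy H = -sum(p_i * log2(p_i)):
  s1: p = 18/50 = 0.3600, -p*log2(p) = 0.5306
  s2: p = 32/50 = 0.6400, -p*log2(p) = 0.4121
H = sum of terms = 0.9427
Rounded to 2 decimals: 0.94

0.94


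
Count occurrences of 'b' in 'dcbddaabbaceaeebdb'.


Scanning 'dcbddaabbaceaeebdb' for 'b':
  Position 2: 'b' -> MATCH (count: 1)
  Position 7: 'b' -> MATCH (count: 2)
  Position 8: 'b' -> MATCH (count: 3)
  Position 15: 'b' -> MATCH (count: 4)
  Position 17: 'b' -> MATCH (count: 5)
Total occurrences of 'b': 5

5


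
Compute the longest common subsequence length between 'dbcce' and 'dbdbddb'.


DP table for LCS of 'dbcce' and 'dbdbddb':
       d  b  d  b  d  d  b
    0  0  0  0  0  0  0  0
  d 0  1  1  1  1  1  1  1
  b 0  1  2  2  2  2  2  2
  c 0  1  2  2  2  2  2  2
  c 0  1  2  2  2  2  2  2
  e 0  1  2  2  2  2  2  2
LCS: 'db'
LCS length = 2

2


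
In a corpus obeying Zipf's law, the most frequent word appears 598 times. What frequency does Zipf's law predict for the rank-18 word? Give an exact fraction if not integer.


Zipf's law: freq(rank) = f1 / rank
f1 = 598, rank = 18
freq = 598 / 18
GCD(598, 18) = 2
Simplified: 299/9

299/9


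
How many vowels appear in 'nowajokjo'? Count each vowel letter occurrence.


Scanning each character of 'nowajokjo':
  Position 1: 'n' -> consonant (running count: 0)
  Position 2: 'o' -> vowel (running count: 1)
  Position 3: 'w' -> consonant (running count: 1)
  Position 4: 'a' -> vowel (running count: 2)
  Position 5: 'j' -> consonant (running count: 2)
  Position 6: 'o' -> vowel (running count: 3)
  Position 7: 'k' -> consonant (running count: 3)
  Position 8: 'j' -> consonant (running count: 3)
  Position 9: 'o' -> vowel (running count: 4)
Total vowels: 4

4


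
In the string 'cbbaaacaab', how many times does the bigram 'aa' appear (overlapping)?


Scanning 'cbbaaacaab' for bigram 'aa':
  Position 0: 'cb' -> no
  Position 1: 'bb' -> no
  Position 2: 'ba' -> no
  Position 3: 'aa' -> MATCH
  Position 4: 'aa' -> MATCH
  Position 5: 'ac' -> no
  Position 6: 'ca' -> no
  Position 7: 'aa' -> MATCH
  Position 8: 'ab' -> no
Total matches: 3

3


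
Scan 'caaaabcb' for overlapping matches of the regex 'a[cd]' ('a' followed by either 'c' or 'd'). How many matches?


Pattern: a[cd] means 'a' followed by either 'c' or 'd'.
Scanning 'caaaabcb' position-by-position:
  Pos 0: window 'ca' -> no
  Pos 1: window 'aa' -> no
  Pos 2: window 'aa' -> no
  Pos 3: window 'aa' -> no
  Pos 4: window 'ab' -> no
  Pos 5: window 'bc' -> no
  Pos 6: window 'cb' -> no
  Pos 7: window 'b' -> no
Total matches: 0

0


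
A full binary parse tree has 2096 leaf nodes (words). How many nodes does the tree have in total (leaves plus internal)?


Leaf nodes (terminals): 2096
Internal nodes = n - 1 = 2096 - 1 = 2095
Total = leaves + internal = 2096 + 2095 = 4191

4191


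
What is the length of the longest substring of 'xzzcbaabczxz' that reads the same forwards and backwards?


Scanning 'xzzcbaabczxz' for palindromic substrings.
Substring at positions 2-9: 'zcbaabcz'.
Check: reverse('zcbaabcz') = 'zcbaabcz' -> palindrome confirmed.
Neighbouring characters ('z' / 'x') break symmetry, so it cannot extend further.
No longer palindromic substring exists; longest length = 8

8


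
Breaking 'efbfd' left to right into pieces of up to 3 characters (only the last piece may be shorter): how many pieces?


'efbfd' has 5 characters.
Chunking with max size 3:
  Chunk 1: 'efb' (positions 0-2)
  Chunk 2: 'fd' (positions 3-4)
Total chunks: ceil(5 / 3) = 2

2


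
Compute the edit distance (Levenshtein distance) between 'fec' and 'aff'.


Building DP table for s1='fec' (len 3) and s2='aff' (len 3):
       a  f  f
    0  1  2  3
  f 1  1  1  2
  e 2  2  2  2
  c 3  3  3  3
Edit distance = dp[3][3] = 3

3


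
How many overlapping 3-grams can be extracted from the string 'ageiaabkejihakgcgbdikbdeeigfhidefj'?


String 'ageiaabkejihakgcgbdikbdeeigfhidefj' has length L = 34.
Number of overlapping n-grams = L - n + 1
Substituting: 34 - 3 + 1 = 32

32


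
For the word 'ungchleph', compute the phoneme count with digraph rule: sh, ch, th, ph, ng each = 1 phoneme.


Parsing 'ungchleph' greedily, digraphs first:
  'u' -> vowel phoneme (phonemes so far: 1)
  'ng' -> digraph (1 consonant phoneme) (phonemes so far: 2)
  'ch' -> digraph (1 consonant phoneme) (phonemes so far: 3)
  'l' -> consonant phoneme (phonemes so far: 4)
  'e' -> vowel phoneme (phonemes so far: 5)
  'ph' -> digraph (1 consonant phoneme) (phonemes so far: 6)
Total phonemes: 6

6


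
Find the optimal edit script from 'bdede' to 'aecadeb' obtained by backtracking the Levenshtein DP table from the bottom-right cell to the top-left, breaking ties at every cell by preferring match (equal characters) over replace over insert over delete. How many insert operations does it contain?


Edit distance = 5. Backtracking from cell (5, 7) with preference match > replace > insert > delete,
then listing the resulting alignment 'bdede' -> 'aecadeb' left to right:
  Step 1: insert 'a' [insertion #1]
  Step 2: replace b->e
  Step 3: replace d->c
  Step 4: replace e->a
  Step 5: keep 'd'
  Step 6: keep 'e'
  Step 7: insert 'b' [insertion #2]
Total insertions: 2

2


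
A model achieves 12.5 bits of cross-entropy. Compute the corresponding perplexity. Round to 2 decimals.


Perplexity formula: PP = 2^H
H = 12.5
PP = 2^12.5
Decompose: 2^12.5 = 2^12 * 2^0.5 = 2^12 * sqrt(2)
2^12 = 4096, sqrt(2) ~ 1.4142136
PP ~ 4096 * 1.4142136 = 5792.6189056
Rounded to 2 decimals: 5792.62

5792.62


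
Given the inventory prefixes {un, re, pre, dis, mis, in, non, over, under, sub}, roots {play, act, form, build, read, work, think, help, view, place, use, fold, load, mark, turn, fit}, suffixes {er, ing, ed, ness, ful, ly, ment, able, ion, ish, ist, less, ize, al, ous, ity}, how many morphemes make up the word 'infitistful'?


Segmenting 'infitistful' against the inventory:
  'in' -> prefix (morpheme 1)
  'fit' -> root (morpheme 2)
  'ist' -> suffix (morpheme 3)
  'ful' -> suffix (morpheme 4)
Total morphemes: 4

4


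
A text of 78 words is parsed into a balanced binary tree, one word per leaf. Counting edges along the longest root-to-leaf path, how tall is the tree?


In a balanced binary tree with n leaves the deepest leaf is ceil(log2(n)) edges below the root.
log2(78) = 6.2854
ceil(6.2854) = 7
height (edges) = 7

7


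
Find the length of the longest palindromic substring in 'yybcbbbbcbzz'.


Scanning 'yybcbbbbcbzz' for palindromic substrings.
Substring at positions 2-9: 'bcbbbbcb'.
Check: reverse('bcbbbbcb') = 'bcbbbbcb' -> palindrome confirmed.
Neighbouring characters ('y' / 'z') break symmetry, so it cannot extend further.
No longer palindromic substring exists; longest length = 8

8


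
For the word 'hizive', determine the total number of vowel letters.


Scanning each character of 'hizive':
  Position 1: 'h' -> consonant (running count: 0)
  Position 2: 'i' -> vowel (running count: 1)
  Position 3: 'z' -> consonant (running count: 1)
  Position 4: 'i' -> vowel (running count: 2)
  Position 5: 'v' -> consonant (running count: 2)
  Position 6: 'e' -> vowel (running count: 3)
Total vowels: 3

3


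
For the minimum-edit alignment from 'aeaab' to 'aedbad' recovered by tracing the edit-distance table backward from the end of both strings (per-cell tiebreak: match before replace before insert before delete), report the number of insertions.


Edit distance = 3. Backtracking from cell (5, 6) with preference match > replace > insert > delete,
then listing the resulting alignment 'aeaab' -> 'aedbad' left to right:
  Step 1: keep 'a'
  Step 2: keep 'e'
  Step 3: insert 'd' [insertion #1]
  Step 4: replace a->b
  Step 5: keep 'a'
  Step 6: replace b->d
Total insertions: 1

1


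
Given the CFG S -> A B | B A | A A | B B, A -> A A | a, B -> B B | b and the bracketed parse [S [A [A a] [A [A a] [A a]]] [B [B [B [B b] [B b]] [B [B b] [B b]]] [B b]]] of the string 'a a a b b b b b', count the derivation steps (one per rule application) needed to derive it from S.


Every bracketed nonterminal node [X ...] in the tree is produced by exactly one rule application.
Reading the tree off as a leftmost derivation:
  Step 1: S  =>  A B   (applied S -> A B)
  Step 2: A B  =>  A A B   (applied A -> A A)
  Step 3: A A B  =>  a A B   (applied A -> a)
  Step 4: a A B  =>  a A A B   (applied A -> A A)
  Step 5: a A A B  =>  a a A B   (applied A -> a)
  Step 6: a a A B  =>  a a a B   (applied A -> a)
  Step 7: a a a B  =>  a a a B B   (applied B -> B B)
  Step 8: a a a B B  =>  a a a B B B   (applied B -> B B)
  Step 9: a a a B B B  =>  a a a B B B B   (applied B -> B B)
  Step 10: a a a B B B B  =>  a a a b B B B   (applied B -> b)
  Step 11: a a a b B B B  =>  a a a b b B B   (applied B -> b)
  Step 12: a a a b b B B  =>  a a a b b B B B   (applied B -> B B)
  Step 13: a a a b b B B B  =>  a a a b b b B B   (applied B -> b)
  Step 14: a a a b b b B B  =>  a a a b b b b B   (applied B -> b)
  Step 15: a a a b b b b B  =>  a a a b b b b b   (applied B -> b)
Final yield: a a a b b b b b
Total rewrite steps: 15

15


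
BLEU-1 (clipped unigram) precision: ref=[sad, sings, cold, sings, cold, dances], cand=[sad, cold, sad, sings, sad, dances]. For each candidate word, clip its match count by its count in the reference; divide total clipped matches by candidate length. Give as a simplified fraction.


Reference word counts: {'cold': 2, 'dances': 1, 'sad': 1, 'sings': 2}
Checking each candidate word (with clipping):
  'sad' -> in reference (ref count 1, used 1/1) -> match (matches: 1)
  'cold' -> in reference (ref count 2, used 1/2) -> match (matches: 2)
  'sad' -> ref count 1 already used up (1/1) -> clipped, no match (matches: 2)
  'sings' -> in reference (ref count 2, used 1/2) -> match (matches: 3)
  'sad' -> ref count 1 already used up (1/1) -> clipped, no match (matches: 3)
  'dances' -> in reference (ref count 1, used 1/1) -> match (matches: 4)
Clipped matches: 4, Candidate length: 6
Precision = 4/6 = 2/3

2/3


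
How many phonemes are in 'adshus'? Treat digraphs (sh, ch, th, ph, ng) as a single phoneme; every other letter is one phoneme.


Parsing 'adshus' greedily, digraphs first:
  'a' -> vowel phoneme (phonemes so far: 1)
  'd' -> consonant phoneme (phonemes so far: 2)
  'sh' -> digraph (1 consonant phoneme) (phonemes so far: 3)
  'u' -> vowel phoneme (phonemes so far: 4)
  's' -> consonant phoneme (phonemes so far: 5)
Total phonemes: 5

5


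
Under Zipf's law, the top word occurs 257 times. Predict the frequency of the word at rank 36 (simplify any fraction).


Zipf's law: freq(rank) = f1 / rank
f1 = 257, rank = 36
freq = 257 / 36
GCD(257, 36) = 1
Simplified: 257/36

257/36


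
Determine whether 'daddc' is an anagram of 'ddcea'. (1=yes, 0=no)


Sort characters of 'daddc': 'acddd'
Sort characters of 'ddcea': 'acdde'
Sorted forms differ -> they are NOT anagrams
Result: 0

0


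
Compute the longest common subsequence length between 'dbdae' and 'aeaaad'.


DP table for LCS of 'dbdae' and 'aeaaad':
       a  e  a  a  a  d
    0  0  0  0  0  0  0
  d 0  0  0  0  0  0  1
  b 0  0  0  0  0  0  1
  d 0  0  0  0  0  0  1
  a 0  1  1  1  1  1  1
  e 0  1  2  2  2  2  2
LCS: 'ae'
LCS length = 2

2


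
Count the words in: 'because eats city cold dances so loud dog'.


Counting words by splitting on spaces:
  Word 1: 'because'
  Word 2: 'eats'
  Word 3: 'city'
  Word 4: 'cold'
  Word 5: 'dances'
  Word 6: 'so'
  Word 7: 'loud'
  Word 8: 'dog'
Total words: 8

8


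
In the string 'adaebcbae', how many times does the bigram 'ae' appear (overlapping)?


Scanning 'adaebcbae' for bigram 'ae':
  Position 0: 'ad' -> no
  Position 1: 'da' -> no
  Position 2: 'ae' -> MATCH
  Position 3: 'eb' -> no
  Position 4: 'bc' -> no
  Position 5: 'cb' -> no
  Position 6: 'ba' -> no
  Position 7: 'ae' -> MATCH
Total matches: 2

2


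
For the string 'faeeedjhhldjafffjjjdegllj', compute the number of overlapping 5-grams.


String 'faeeedjhhldjafffjjjdegllj' has length L = 25.
Number of overlapping n-grams = L - n + 1
Substituting: 25 - 5 + 1 = 21

21


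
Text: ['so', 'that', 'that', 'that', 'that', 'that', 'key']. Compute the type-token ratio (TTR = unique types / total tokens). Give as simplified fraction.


Tokens: 7
Unique types: ('key', 'so', 'that') = 3
TTR = 3/7
Already in lowest terms.

3/7


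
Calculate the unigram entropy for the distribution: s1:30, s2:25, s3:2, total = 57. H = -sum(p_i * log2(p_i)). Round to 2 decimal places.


Computing entropy H = -sum(p_i * log2(p_i)):
  s1: p = 30/57 = 0.5263, -p*log2(p) = 0.4874
  s2: p = 25/57 = 0.4386, -p*log2(p) = 0.5215
  s3: p = 2/57 = 0.0351, -p*log2(p) = 0.1696
H = sum of terms = 1.1785
Rounded to 2 decimals: 1.18

1.18


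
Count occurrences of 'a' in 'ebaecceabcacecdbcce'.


Scanning 'ebaecceabcacecdbcce' for 'a':
  Position 2: 'a' -> MATCH (count: 1)
  Position 7: 'a' -> MATCH (count: 2)
  Position 10: 'a' -> MATCH (count: 3)
Total occurrences of 'a': 3

3


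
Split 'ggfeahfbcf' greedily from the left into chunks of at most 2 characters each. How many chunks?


'ggfeahfbcf' has 10 characters.
Chunking with max size 2:
  Chunk 1: 'gg' (positions 0-1)
  Chunk 2: 'fe' (positions 2-3)
  Chunk 3: 'ah' (positions 4-5)
  Chunk 4: 'fb' (positions 6-7)
  Chunk 5: 'cf' (positions 8-9)
Total chunks: ceil(10 / 2) = 5

5


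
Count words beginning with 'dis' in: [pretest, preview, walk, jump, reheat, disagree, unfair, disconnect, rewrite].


Checking each word for prefix 'dis':
  'pretest' -> no (count: 0)
  'preview' -> no (count: 0)
  'walk' -> no (count: 0)
  'jump' -> no (count: 0)
  'reheat' -> no (count: 0)
  'disagree' -> YES, starts with 'dis' (count: 1)
  'unfair' -> no (count: 1)
  'disconnect' -> YES, starts with 'dis' (count: 2)
  'rewrite' -> no (count: 2)
Total with prefix 'dis': 2

2


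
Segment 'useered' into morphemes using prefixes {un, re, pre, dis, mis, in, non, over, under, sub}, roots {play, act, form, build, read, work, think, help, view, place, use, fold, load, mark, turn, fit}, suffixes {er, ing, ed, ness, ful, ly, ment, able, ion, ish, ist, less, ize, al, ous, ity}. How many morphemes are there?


Segmenting 'useered' against the inventory:
  'use' -> root (morpheme 1)
  'er' -> suffix (morpheme 2)
  'ed' -> suffix (morpheme 3)
Total morphemes: 3

3


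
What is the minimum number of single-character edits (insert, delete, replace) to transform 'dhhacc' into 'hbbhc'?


Building DP table for s1='dhhacc' (len 6) and s2='hbbhc' (len 5):
       h  b  b  h  c
    0  1  2  3  4  5
  d 1  1  2  3  4  5
  h 2  1  2  3  3  4
  h 3  2  2  3  3  4
  a 4  3  3  3  4  4
  c 5  4  4  4  4  4
  c 6  5  5  5  5  4
Edit distance = dp[6][5] = 4

4


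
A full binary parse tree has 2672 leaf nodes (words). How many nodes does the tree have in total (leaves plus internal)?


Leaf nodes (terminals): 2672
Internal nodes = n - 1 = 2672 - 1 = 2671
Total = leaves + internal = 2672 + 2671 = 5343

5343


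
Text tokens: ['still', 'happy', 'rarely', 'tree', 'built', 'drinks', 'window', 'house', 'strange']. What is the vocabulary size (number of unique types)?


Listing all tokens and tracking unique types:
  Token 1: 'still' -> NEW (unique so far: 1)
  Token 2: 'happy' -> NEW (unique so far: 2)
  Token 3: 'rarely' -> NEW (unique so far: 3)
  Token 4: 'tree' -> NEW (unique so far: 4)
  Token 5: 'built' -> NEW (unique so far: 5)
  Token 6: 'drinks' -> NEW (unique so far: 6)
  Token 7: 'window' -> NEW (unique so far: 7)
  Token 8: 'house' -> NEW (unique so far: 8)
  Token 9: 'strange' -> NEW (unique so far: 9)
Unique types: ('built', 'drinks', 'happy', 'house', 'rarely', 'still', 'strange', 'tree', 'window')
Vocabulary size: 9

9


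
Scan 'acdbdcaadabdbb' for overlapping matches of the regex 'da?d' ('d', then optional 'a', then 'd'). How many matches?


Pattern: da?d means 'd', then optional 'a', then 'd'.
Scanning 'acdbdcaadabdbb' position-by-position:
  Pos 0: window 'acd' -> no
  Pos 1: window 'cdb' -> no
  Pos 2: window 'dbd' -> no
  Pos 3: window 'bdc' -> no
  Pos 4: window 'dca' -> no
  Pos 5: window 'caa' -> no
  Pos 6: window 'aad' -> no
  Pos 7: window 'ada' -> no
  Pos 8: window 'dab' -> no
  Pos 9: window 'abd' -> no
  Pos 10: window 'bdb' -> no
  Pos 11: window 'dbb' -> no
  Pos 12: window 'bb' -> no
  Pos 13: window 'b' -> no
Total matches: 0

0


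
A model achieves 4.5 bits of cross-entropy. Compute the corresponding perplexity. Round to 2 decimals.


Perplexity formula: PP = 2^H
H = 4.5
PP = 2^4.5
Decompose: 2^4.5 = 2^4 * 2^0.5 = 2^4 * sqrt(2)
2^4 = 16, sqrt(2) ~ 1.4142136
PP ~ 16 * 1.4142136 = 22.6274176
Rounded to 2 decimals: 22.63

22.63


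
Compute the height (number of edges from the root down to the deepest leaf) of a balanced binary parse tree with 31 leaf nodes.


In a balanced binary tree with n leaves the deepest leaf is ceil(log2(n)) edges below the root.
log2(31) = 4.9542
ceil(4.9542) = 5
height (edges) = 5

5


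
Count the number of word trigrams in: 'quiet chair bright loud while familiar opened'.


Word trigrams from [7] words:
  Trigram 1: (quiet chair bright)
  Trigram 2: (chair bright loud)
  Trigram 3: (bright loud while)
  Trigram 4: (loud while familiar)
  Trigram 5: (while familiar opened)
Total word trigrams: 7 - 2 = 5

5


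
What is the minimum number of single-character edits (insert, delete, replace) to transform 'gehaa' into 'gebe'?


Building DP table for s1='gehaa' (len 5) and s2='gebe' (len 4):
       g  e  b  e
    0  1  2  3  4
  g 1  0  1  2  3
  e 2  1  0  1  2
  h 3  2  1  1  2
  a 4  3  2  2  2
  a 5  4  3  3  3
Edit distance = dp[5][4] = 3

3


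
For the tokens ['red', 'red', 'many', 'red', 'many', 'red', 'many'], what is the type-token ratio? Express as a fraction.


Tokens: 7
Unique types: ('many', 'red') = 2
TTR = 2/7
Already in lowest terms.

2/7


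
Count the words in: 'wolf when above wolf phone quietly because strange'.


Counting words by splitting on spaces:
  Word 1: 'wolf'
  Word 2: 'when'
  Word 3: 'above'
  Word 4: 'wolf'
  Word 5: 'phone'
  Word 6: 'quietly'
  Word 7: 'because'
  Word 8: 'strange'
Total words: 8

8


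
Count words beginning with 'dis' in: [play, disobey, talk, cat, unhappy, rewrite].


Checking each word for prefix 'dis':
  'play' -> no (count: 0)
  'disobey' -> YES, starts with 'dis' (count: 1)
  'talk' -> no (count: 1)
  'cat' -> no (count: 1)
  'unhappy' -> no (count: 1)
  'rewrite' -> no (count: 1)
Total with prefix 'dis': 1

1


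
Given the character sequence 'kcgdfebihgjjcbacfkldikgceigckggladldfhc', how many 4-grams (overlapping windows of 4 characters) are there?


String 'kcgdfebihgjjcbacfkldikgceigckggladldfhc' has length L = 39.
Number of overlapping n-grams = L - n + 1
Substituting: 39 - 4 + 1 = 36

36


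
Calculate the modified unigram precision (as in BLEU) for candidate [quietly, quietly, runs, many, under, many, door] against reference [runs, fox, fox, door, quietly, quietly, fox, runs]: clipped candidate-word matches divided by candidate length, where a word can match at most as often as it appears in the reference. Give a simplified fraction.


Reference word counts: {'door': 1, 'fox': 3, 'quietly': 2, 'runs': 2}
Checking each candidate word (with clipping):
  'quietly' -> in reference (ref count 2, used 1/2) -> match (matches: 1)
  'quietly' -> in reference (ref count 2, used 2/2) -> match (matches: 2)
  'runs' -> in reference (ref count 2, used 1/2) -> match (matches: 3)
  'many' -> not in reference -> no match (matches: 3)
  'under' -> not in reference -> no match (matches: 3)
  'many' -> not in reference -> no match (matches: 3)
  'door' -> in reference (ref count 1, used 1/1) -> match (matches: 4)
Clipped matches: 4, Candidate length: 7
Precision = 4/7

4/7


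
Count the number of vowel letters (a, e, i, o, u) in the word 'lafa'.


Scanning each character of 'lafa':
  Position 1: 'l' -> consonant (running count: 0)
  Position 2: 'a' -> vowel (running count: 1)
  Position 3: 'f' -> consonant (running count: 1)
  Position 4: 'a' -> vowel (running count: 2)
Total vowels: 2

2


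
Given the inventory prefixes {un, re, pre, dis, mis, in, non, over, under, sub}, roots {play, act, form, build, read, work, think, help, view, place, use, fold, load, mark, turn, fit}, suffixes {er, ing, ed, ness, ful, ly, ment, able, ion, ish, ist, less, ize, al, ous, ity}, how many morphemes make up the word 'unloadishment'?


Segmenting 'unloadishment' against the inventory:
  'un' -> prefix (morpheme 1)
  'load' -> root (morpheme 2)
  'ish' -> suffix (morpheme 3)
  'ment' -> suffix (morpheme 4)
Total morphemes: 4

4


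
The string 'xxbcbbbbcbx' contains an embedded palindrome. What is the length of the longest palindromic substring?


Scanning 'xxbcbbbbcbx' for palindromic substrings.
Substring at positions 1-10: 'xbcbbbbcbx'.
Check: reverse('xbcbbbbcbx') = 'xbcbbbbcbx' -> palindrome confirmed.
Neighbouring characters ('x' / '-') break symmetry, so it cannot extend further.
No longer palindromic substring exists; longest length = 10

10


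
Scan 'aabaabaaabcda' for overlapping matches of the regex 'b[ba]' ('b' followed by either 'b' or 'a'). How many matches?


Pattern: b[ba] means 'b' followed by either 'b' or 'a'.
Scanning 'aabaabaaabcda' position-by-position:
  Pos 0: window 'aa' -> no
  Pos 1: window 'ab' -> no
  Pos 2: window 'ba' -> MATCH
  Pos 3: window 'aa' -> no
  Pos 4: window 'ab' -> no
  Pos 5: window 'ba' -> MATCH
  Pos 6: window 'aa' -> no
  Pos 7: window 'aa' -> no
  Pos 8: window 'ab' -> no
  Pos 9: window 'bc' -> no
  Pos 10: window 'cd' -> no
  Pos 11: window 'da' -> no
  Pos 12: window 'a' -> no
Total matches: 2

2


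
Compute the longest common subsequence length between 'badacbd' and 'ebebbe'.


DP table for LCS of 'badacbd' and 'ebebbe':
       e  b  e  b  b  e
    0  0  0  0  0  0  0
  b 0  0  1  1  1  1  1
  a 0  0  1  1  1  1  1
  d 0  0  1  1  1  1  1
  a 0  0  1  1  1  1  1
  c 0  0  1  1  1  1  1
  b 0  0  1  1  2  2  2
  d 0  0  1  1  2  2  2
LCS: 'bb'
LCS length = 2

2


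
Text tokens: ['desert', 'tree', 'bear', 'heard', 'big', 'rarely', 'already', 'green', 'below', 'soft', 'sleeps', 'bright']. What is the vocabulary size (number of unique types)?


Listing all tokens and tracking unique types:
  Token 1: 'desert' -> NEW (unique so far: 1)
  Token 2: 'tree' -> NEW (unique so far: 2)
  Token 3: 'bear' -> NEW (unique so far: 3)
  Token 4: 'heard' -> NEW (unique so far: 4)
  Token 5: 'big' -> NEW (unique so far: 5)
  Token 6: 'rarely' -> NEW (unique so far: 6)
  Token 7: 'already' -> NEW (unique so far: 7)
  Token 8: 'green' -> NEW (unique so far: 8)
  Token 9: 'below' -> NEW (unique so far: 9)
  Token 10: 'soft' -> NEW (unique so far: 10)
  Token 11: 'sleeps' -> NEW (unique so far: 11)
  Token 12: 'bright' -> NEW (unique so far: 12)
Unique types: ('already', 'bear', 'below', 'big', 'bright', 'desert', 'green', 'heard', 'rarely', 'sleeps', 'soft', 'tree')
Vocabulary size: 12

12


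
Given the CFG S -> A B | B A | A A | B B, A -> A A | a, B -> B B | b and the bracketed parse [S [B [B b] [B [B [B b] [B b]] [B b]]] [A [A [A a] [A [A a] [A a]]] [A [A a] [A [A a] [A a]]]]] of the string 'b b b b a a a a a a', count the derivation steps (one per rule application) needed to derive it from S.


Every bracketed nonterminal node [X ...] in the tree is produced by exactly one rule application.
Reading the tree off as a leftmost derivation:
  Step 1: S  =>  B A   (applied S -> B A)
  Step 2: B A  =>  B B A   (applied B -> B B)
  Step 3: B B A  =>  b B A   (applied B -> b)
  Step 4: b B A  =>  b B B A   (applied B -> B B)
  Step 5: b B B A  =>  b B B B A   (applied B -> B B)
  Step 6: b B B B A  =>  b b B B A   (applied B -> b)
  Step 7: b b B B A  =>  b b b B A   (applied B -> b)
  Step 8: b b b B A  =>  b b b b A   (applied B -> b)
  Step 9: b b b b A  =>  b b b b A A   (applied A -> A A)
  Step 10: b b b b A A  =>  b b b b A A A   (applied A -> A A)
  Step 11: b b b b A A A  =>  b b b b a A A   (applied A -> a)
  Step 12: b b b b a A A  =>  b b b b a A A A   (applied A -> A A)
  Step 13: b b b b a A A A  =>  b b b b a a A A   (applied A -> a)
  Step 14: b b b b a a A A  =>  b b b b a a a A   (applied A -> a)
  Step 15: b b b b a a a A  =>  b b b b a a a A A   (applied A -> A A)
  Step 16: b b b b a a a A A  =>  b b b b a a a a A   (applied A -> a)
  Step 17: b b b b a a a a A  =>  b b b b a a a a A A   (applied A -> A A)
  Step 18: b b b b a a a a A A  =>  b b b b a a a a a A   (applied A -> a)
  Step 19: b b b b a a a a a A  =>  b b b b a a a a a a   (applied A -> a)
Final yield: b b b b a a a a a a
Total rewrite steps: 19

19


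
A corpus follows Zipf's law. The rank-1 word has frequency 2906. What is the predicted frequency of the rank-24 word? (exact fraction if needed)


Zipf's law: freq(rank) = f1 / rank
f1 = 2906, rank = 24
freq = 2906 / 24
GCD(2906, 24) = 2
Simplified: 1453/12

1453/12


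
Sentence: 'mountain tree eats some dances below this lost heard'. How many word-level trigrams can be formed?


Word trigrams from [9] words:
  Trigram 1: (mountain tree eats)
  Trigram 2: (tree eats some)
  Trigram 3: (eats some dances)
  Trigram 4: (some dances below)
  Trigram 5: (dances below this)
  Trigram 6: (below this lost)
  Trigram 7: (this lost heard)
Total word trigrams: 9 - 2 = 7

7


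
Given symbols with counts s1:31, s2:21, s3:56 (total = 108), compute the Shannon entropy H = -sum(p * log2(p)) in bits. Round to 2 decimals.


Computing entropy H = -sum(p_i * log2(p_i)):
  s1: p = 31/108 = 0.2870, -p*log2(p) = 0.5169
  s2: p = 21/108 = 0.1944, -p*log2(p) = 0.4594
  s3: p = 56/108 = 0.5185, -p*log2(p) = 0.4913
H = sum of terms = 1.4676
Rounded to 2 decimals: 1.47

1.47


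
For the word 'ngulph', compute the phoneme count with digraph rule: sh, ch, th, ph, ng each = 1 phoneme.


Parsing 'ngulph' greedily, digraphs first:
  'ng' -> digraph (1 consonant phoneme) (phonemes so far: 1)
  'u' -> vowel phoneme (phonemes so far: 2)
  'l' -> consonant phoneme (phonemes so far: 3)
  'ph' -> digraph (1 consonant phoneme) (phonemes so far: 4)
Total phonemes: 4

4


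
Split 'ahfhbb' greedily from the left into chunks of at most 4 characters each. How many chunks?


'ahfhbb' has 6 characters.
Chunking with max size 4:
  Chunk 1: 'ahfh' (positions 0-3)
  Chunk 2: 'bb' (positions 4-5)
Total chunks: ceil(6 / 4) = 2

2


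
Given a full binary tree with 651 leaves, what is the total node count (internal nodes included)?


Leaf nodes (terminals): 651
Internal nodes = n - 1 = 651 - 1 = 650
Total = leaves + internal = 651 + 650 = 1301

1301


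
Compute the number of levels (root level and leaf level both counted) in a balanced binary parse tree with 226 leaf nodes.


In a balanced binary tree with n leaves the deepest leaf is ceil(log2(n)) edges below the root,
so counting node levels inclusive of root and leaves gives ceil(log2(n)) + 1 levels.
log2(226) = 7.8202
ceil(7.8202) = 8
levels = 8 + 1 = 9

9


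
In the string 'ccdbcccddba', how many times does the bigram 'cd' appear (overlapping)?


Scanning 'ccdbcccddba' for bigram 'cd':
  Position 0: 'cc' -> no
  Position 1: 'cd' -> MATCH
  Position 2: 'db' -> no
  Position 3: 'bc' -> no
  Position 4: 'cc' -> no
  Position 5: 'cc' -> no
  Position 6: 'cd' -> MATCH
  Position 7: 'dd' -> no
  Position 8: 'db' -> no
  Position 9: 'ba' -> no
Total matches: 2

2


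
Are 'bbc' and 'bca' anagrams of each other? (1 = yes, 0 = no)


Sort characters of 'bbc': 'bbc'
Sort characters of 'bca': 'abc'
Sorted forms differ -> they are NOT anagrams
Result: 0

0


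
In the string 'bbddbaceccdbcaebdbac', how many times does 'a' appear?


Scanning 'bbddbaceccdbcaebdbac' for 'a':
  Position 5: 'a' -> MATCH (count: 1)
  Position 13: 'a' -> MATCH (count: 2)
  Position 18: 'a' -> MATCH (count: 3)
Total occurrences of 'a': 3

3


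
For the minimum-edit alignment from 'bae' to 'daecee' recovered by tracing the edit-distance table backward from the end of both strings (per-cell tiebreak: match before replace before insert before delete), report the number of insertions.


Edit distance = 4. Backtracking from cell (3, 6) with preference match > replace > insert > delete,
then listing the resulting alignment 'bae' -> 'daecee' left to right:
  Step 1: replace b->d
  Step 2: keep 'a'
  Step 3: insert 'e' [insertion #1]
  Step 4: insert 'c' [insertion #2]
  Step 5: insert 'e' [insertion #3]
  Step 6: keep 'e'
Total insertions: 3

3


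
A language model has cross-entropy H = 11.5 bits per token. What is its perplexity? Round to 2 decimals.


Perplexity formula: PP = 2^H
H = 11.5
PP = 2^11.5
Decompose: 2^11.5 = 2^11 * 2^0.5 = 2^11 * sqrt(2)
2^11 = 2048, sqrt(2) ~ 1.4142136
PP ~ 2048 * 1.4142136 = 2896.3094528
Rounded to 2 decimals: 2896.31

2896.31


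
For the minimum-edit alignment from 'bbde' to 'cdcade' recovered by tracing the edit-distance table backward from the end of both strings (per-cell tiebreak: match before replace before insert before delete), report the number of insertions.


Edit distance = 4. Backtracking from cell (4, 6) with preference match > replace > insert > delete,
then listing the resulting alignment 'bbde' -> 'cdcade' left to right:
  Step 1: insert 'c' [insertion #1]
  Step 2: insert 'd' [insertion #2]
  Step 3: replace b->c
  Step 4: replace b->a
  Step 5: keep 'd'
  Step 6: keep 'e'
Total insertions: 2

2


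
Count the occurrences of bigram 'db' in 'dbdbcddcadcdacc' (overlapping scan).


Scanning 'dbdbcddcadcdacc' for bigram 'db':
  Position 0: 'db' -> MATCH
  Position 1: 'bd' -> no
  Position 2: 'db' -> MATCH
  Position 3: 'bc' -> no
  Position 4: 'cd' -> no
  Position 5: 'dd' -> no
  Position 6: 'dc' -> no
  Position 7: 'ca' -> no
  Position 8: 'ad' -> no
  Position 9: 'dc' -> no
  Position 10: 'cd' -> no
  Position 11: 'da' -> no
  Position 12: 'ac' -> no
  Position 13: 'cc' -> no
Total matches: 2

2


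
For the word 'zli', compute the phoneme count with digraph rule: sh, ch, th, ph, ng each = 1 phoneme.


Parsing 'zli' greedily, digraphs first:
  'z' -> consonant phoneme (phonemes so far: 1)
  'l' -> consonant phoneme (phonemes so far: 2)
  'i' -> vowel phoneme (phonemes so far: 3)
Total phonemes: 3

3


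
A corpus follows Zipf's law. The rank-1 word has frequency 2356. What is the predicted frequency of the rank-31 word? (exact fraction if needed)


Zipf's law: freq(rank) = f1 / rank
f1 = 2356, rank = 31
freq = 2356 / 31
= 76

76


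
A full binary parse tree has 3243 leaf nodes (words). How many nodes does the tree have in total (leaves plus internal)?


Leaf nodes (terminals): 3243
Internal nodes = n - 1 = 3243 - 1 = 3242
Total = leaves + internal = 3243 + 3242 = 6485

6485


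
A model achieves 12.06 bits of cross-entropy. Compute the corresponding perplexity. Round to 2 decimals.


Perplexity formula: PP = 2^H
H = 12.06
PP = 2^12.06
Decompose: 2^12.06 = 2^12 * 2^0.06
2^12 = 4096, 2^0.06 ~ 1.0424658
PP ~ 4096 * 1.0424658 = 4269.9399168
Rounded to 2 decimals: 4269.94

4269.94


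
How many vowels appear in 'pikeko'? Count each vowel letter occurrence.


Scanning each character of 'pikeko':
  Position 1: 'p' -> consonant (running count: 0)
  Position 2: 'i' -> vowel (running count: 1)
  Position 3: 'k' -> consonant (running count: 1)
  Position 4: 'e' -> vowel (running count: 2)
  Position 5: 'k' -> consonant (running count: 2)
  Position 6: 'o' -> vowel (running count: 3)
Total vowels: 3

3


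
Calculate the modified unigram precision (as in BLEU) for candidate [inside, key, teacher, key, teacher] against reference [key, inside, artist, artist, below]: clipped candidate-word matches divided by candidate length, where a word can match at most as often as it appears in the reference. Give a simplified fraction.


Reference word counts: {'artist': 2, 'below': 1, 'inside': 1, 'key': 1}
Checking each candidate word (with clipping):
  'inside' -> in reference (ref count 1, used 1/1) -> match (matches: 1)
  'key' -> in reference (ref count 1, used 1/1) -> match (matches: 2)
  'teacher' -> not in reference -> no match (matches: 2)
  'key' -> ref count 1 already used up (1/1) -> clipped, no match (matches: 2)
  'teacher' -> not in reference -> no match (matches: 2)
Clipped matches: 2, Candidate length: 5
Precision = 2/5

2/5


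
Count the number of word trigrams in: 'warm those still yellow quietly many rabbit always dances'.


Word trigrams from [9] words:
  Trigram 1: (warm those still)
  Trigram 2: (those still yellow)
  Trigram 3: (still yellow quietly)
  Trigram 4: (yellow quietly many)
  Trigram 5: (quietly many rabbit)
  Trigram 6: (many rabbit always)
  Trigram 7: (rabbit always dances)
Total word trigrams: 9 - 2 = 7

7


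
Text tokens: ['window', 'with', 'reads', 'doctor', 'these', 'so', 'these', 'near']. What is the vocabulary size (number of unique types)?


Listing all tokens and tracking unique types:
  Token 1: 'window' -> NEW (unique so far: 1)
  Token 2: 'with' -> NEW (unique so far: 2)
  Token 3: 'reads' -> NEW (unique so far: 3)
  Token 4: 'doctor' -> NEW (unique so far: 4)
  Token 5: 'these' -> NEW (unique so far: 5)
  Token 6: 'so' -> NEW (unique so far: 6)
  Token 7: 'these' -> duplicate (unique so far: 6)
  Token 8: 'near' -> NEW (unique so far: 7)
Unique types: ('doctor', 'near', 'reads', 'so', 'these', 'window', 'with')
Vocabulary size: 7

7


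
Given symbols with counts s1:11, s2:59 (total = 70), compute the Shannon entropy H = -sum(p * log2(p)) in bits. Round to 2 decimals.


Computing entropy H = -sum(p_i * log2(p_i)):
  s1: p = 11/70 = 0.1571, -p*log2(p) = 0.4195
  s2: p = 59/70 = 0.8429, -p*log2(p) = 0.2079
H = sum of terms = 0.6274
Rounded to 2 decimals: 0.63

0.63


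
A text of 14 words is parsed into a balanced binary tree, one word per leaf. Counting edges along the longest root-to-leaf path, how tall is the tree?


In a balanced binary tree with n leaves the deepest leaf is ceil(log2(n)) edges below the root.
log2(14) = 3.8074
ceil(3.8074) = 4
height (edges) = 4

4


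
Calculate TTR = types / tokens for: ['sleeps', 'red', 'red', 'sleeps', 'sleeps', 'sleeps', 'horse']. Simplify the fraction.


Tokens: 7
Unique types: ('horse', 'red', 'sleeps') = 3
TTR = 3/7
Already in lowest terms.

3/7


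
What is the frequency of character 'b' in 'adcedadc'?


Scanning 'adcedadc' for 'b':
  No matches found.
Total occurrences of 'b': 0

0


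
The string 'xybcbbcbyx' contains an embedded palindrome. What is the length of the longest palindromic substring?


Scanning 'xybcbbcbyx' for palindromic substrings.
Substring at positions 0-9: 'xybcbbcbyx'.
Check: reverse('xybcbbcbyx') = 'xybcbbcbyx' -> palindrome confirmed.
No longer palindromic substring exists; longest length = 10

10


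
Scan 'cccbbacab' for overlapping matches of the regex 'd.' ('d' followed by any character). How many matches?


Pattern: d. means 'd' followed by any character.
Scanning 'cccbbacab' position-by-position:
  Pos 0: window 'cc' -> no
  Pos 1: window 'cc' -> no
  Pos 2: window 'cb' -> no
  Pos 3: window 'bb' -> no
  Pos 4: window 'ba' -> no
  Pos 5: window 'ac' -> no
  Pos 6: window 'ca' -> no
  Pos 7: window 'ab' -> no
  Pos 8: window 'b' -> no
Total matches: 0

0


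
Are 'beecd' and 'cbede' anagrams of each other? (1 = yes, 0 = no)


Sort characters of 'beecd': 'bcdee'
Sort characters of 'cbede': 'bcdee'
Sorted forms match -> they ARE anagrams
Result: 1

1


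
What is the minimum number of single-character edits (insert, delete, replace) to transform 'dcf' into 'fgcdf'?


Building DP table for s1='dcf' (len 3) and s2='fgcdf' (len 5):
       f  g  c  d  f
    0  1  2  3  4  5
  d 1  1  2  3  3  4
  c 2  2  2  2  3  4
  f 3  2  3  3  3  3
Edit distance = dp[3][5] = 3

3


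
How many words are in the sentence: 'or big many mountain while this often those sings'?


Counting words by splitting on spaces:
  Word 1: 'or'
  Word 2: 'big'
  Word 3: 'many'
  Word 4: 'mountain'
  Word 5: 'while'
  Word 6: 'this'
  Word 7: 'often'
  Word 8: 'those'
  Word 9: 'sings'
Total words: 9

9


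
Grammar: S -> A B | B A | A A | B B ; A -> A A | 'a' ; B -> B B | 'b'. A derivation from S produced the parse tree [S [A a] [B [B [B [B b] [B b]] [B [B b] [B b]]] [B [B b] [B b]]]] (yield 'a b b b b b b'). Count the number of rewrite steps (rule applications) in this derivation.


Every bracketed nonterminal node [X ...] in the tree is produced by exactly one rule application.
Reading the tree off as a leftmost derivation:
  Step 1: S  =>  A B   (applied S -> A B)
  Step 2: A B  =>  a B   (applied A -> a)
  Step 3: a B  =>  a B B   (applied B -> B B)
  Step 4: a B B  =>  a B B B   (applied B -> B B)
  Step 5: a B B B  =>  a B B B B   (applied B -> B B)
  Step 6: a B B B B  =>  a b B B B   (applied B -> b)
  Step 7: a b B B B  =>  a b b B B   (applied B -> b)
  Step 8: a b b B B  =>  a b b B B B   (applied B -> B B)
  Step 9: a b b B B B  =>  a b b b B B   (applied B -> b)
  Step 10: a b b b B B  =>  a b b b b B   (applied B -> b)
  Step 11: a b b b b B  =>  a b b b b B B   (applied B -> B B)
  Step 12: a b b b b B B  =>  a b b b b b B   (applied B -> b)
  Step 13: a b b b b b B  =>  a b b b b b b   (applied B -> b)
Final yield: a b b b b b b
Total rewrite steps: 13

13
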